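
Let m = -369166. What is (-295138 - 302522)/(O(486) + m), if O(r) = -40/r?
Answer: 72615690/44853679 ≈ 1.6189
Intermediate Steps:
(-295138 - 302522)/(O(486) + m) = (-295138 - 302522)/(-40/486 - 369166) = -597660/(-40*1/486 - 369166) = -597660/(-20/243 - 369166) = -597660/(-89707358/243) = -597660*(-243/89707358) = 72615690/44853679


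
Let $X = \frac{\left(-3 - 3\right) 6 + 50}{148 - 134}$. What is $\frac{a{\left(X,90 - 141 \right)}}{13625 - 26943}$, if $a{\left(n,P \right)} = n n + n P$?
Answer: $\frac{25}{6659} \approx 0.0037543$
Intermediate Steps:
$X = 1$ ($X = \frac{\left(-6\right) 6 + 50}{14} = \left(-36 + 50\right) \frac{1}{14} = 14 \cdot \frac{1}{14} = 1$)
$a{\left(n,P \right)} = n^{2} + P n$
$\frac{a{\left(X,90 - 141 \right)}}{13625 - 26943} = \frac{1 \left(\left(90 - 141\right) + 1\right)}{13625 - 26943} = \frac{1 \left(-51 + 1\right)}{-13318} = 1 \left(-50\right) \left(- \frac{1}{13318}\right) = \left(-50\right) \left(- \frac{1}{13318}\right) = \frac{25}{6659}$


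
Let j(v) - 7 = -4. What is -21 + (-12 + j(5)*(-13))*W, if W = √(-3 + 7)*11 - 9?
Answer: -684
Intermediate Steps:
j(v) = 3 (j(v) = 7 - 4 = 3)
W = 13 (W = √4*11 - 9 = 2*11 - 9 = 22 - 9 = 13)
-21 + (-12 + j(5)*(-13))*W = -21 + (-12 + 3*(-13))*13 = -21 + (-12 - 39)*13 = -21 - 51*13 = -21 - 663 = -684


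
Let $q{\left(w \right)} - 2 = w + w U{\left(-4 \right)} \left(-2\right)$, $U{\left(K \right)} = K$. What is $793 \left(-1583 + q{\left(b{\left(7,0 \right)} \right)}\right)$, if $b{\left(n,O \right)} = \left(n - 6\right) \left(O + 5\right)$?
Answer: $-1218048$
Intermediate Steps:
$b{\left(n,O \right)} = \left(-6 + n\right) \left(5 + O\right)$
$q{\left(w \right)} = 2 + 9 w$ ($q{\left(w \right)} = 2 + \left(w + w \left(-4\right) \left(-2\right)\right) = 2 + \left(w + - 4 w \left(-2\right)\right) = 2 + \left(w + 8 w\right) = 2 + 9 w$)
$793 \left(-1583 + q{\left(b{\left(7,0 \right)} \right)}\right) = 793 \left(-1583 + \left(2 + 9 \left(-30 - 0 + 5 \cdot 7 + 0 \cdot 7\right)\right)\right) = 793 \left(-1583 + \left(2 + 9 \left(-30 + 0 + 35 + 0\right)\right)\right) = 793 \left(-1583 + \left(2 + 9 \cdot 5\right)\right) = 793 \left(-1583 + \left(2 + 45\right)\right) = 793 \left(-1583 + 47\right) = 793 \left(-1536\right) = -1218048$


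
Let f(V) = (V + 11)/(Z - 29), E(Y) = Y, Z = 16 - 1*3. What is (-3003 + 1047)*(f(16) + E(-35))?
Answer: 287043/4 ≈ 71761.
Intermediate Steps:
Z = 13 (Z = 16 - 3 = 13)
f(V) = -11/16 - V/16 (f(V) = (V + 11)/(13 - 29) = (11 + V)/(-16) = (11 + V)*(-1/16) = -11/16 - V/16)
(-3003 + 1047)*(f(16) + E(-35)) = (-3003 + 1047)*((-11/16 - 1/16*16) - 35) = -1956*((-11/16 - 1) - 35) = -1956*(-27/16 - 35) = -1956*(-587/16) = 287043/4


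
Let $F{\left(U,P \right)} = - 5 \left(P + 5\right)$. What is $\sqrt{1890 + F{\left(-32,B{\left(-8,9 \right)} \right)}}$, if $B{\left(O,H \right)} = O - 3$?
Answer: $8 \sqrt{30} \approx 43.818$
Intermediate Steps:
$B{\left(O,H \right)} = -3 + O$ ($B{\left(O,H \right)} = O - 3 = -3 + O$)
$F{\left(U,P \right)} = -25 - 5 P$ ($F{\left(U,P \right)} = - 5 \left(5 + P\right) = -25 - 5 P$)
$\sqrt{1890 + F{\left(-32,B{\left(-8,9 \right)} \right)}} = \sqrt{1890 - \left(25 + 5 \left(-3 - 8\right)\right)} = \sqrt{1890 - -30} = \sqrt{1890 + \left(-25 + 55\right)} = \sqrt{1890 + 30} = \sqrt{1920} = 8 \sqrt{30}$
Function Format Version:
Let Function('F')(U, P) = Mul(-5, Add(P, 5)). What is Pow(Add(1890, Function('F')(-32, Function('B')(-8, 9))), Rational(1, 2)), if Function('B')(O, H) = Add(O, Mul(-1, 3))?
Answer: Mul(8, Pow(30, Rational(1, 2))) ≈ 43.818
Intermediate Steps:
Function('B')(O, H) = Add(-3, O) (Function('B')(O, H) = Add(O, -3) = Add(-3, O))
Function('F')(U, P) = Add(-25, Mul(-5, P)) (Function('F')(U, P) = Mul(-5, Add(5, P)) = Add(-25, Mul(-5, P)))
Pow(Add(1890, Function('F')(-32, Function('B')(-8, 9))), Rational(1, 2)) = Pow(Add(1890, Add(-25, Mul(-5, Add(-3, -8)))), Rational(1, 2)) = Pow(Add(1890, Add(-25, Mul(-5, -11))), Rational(1, 2)) = Pow(Add(1890, Add(-25, 55)), Rational(1, 2)) = Pow(Add(1890, 30), Rational(1, 2)) = Pow(1920, Rational(1, 2)) = Mul(8, Pow(30, Rational(1, 2)))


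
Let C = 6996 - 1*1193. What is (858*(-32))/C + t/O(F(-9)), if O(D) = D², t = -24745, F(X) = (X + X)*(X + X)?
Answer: -3025816291/609175728 ≈ -4.9671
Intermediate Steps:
F(X) = 4*X² (F(X) = (2*X)*(2*X) = 4*X²)
C = 5803 (C = 6996 - 1193 = 5803)
(858*(-32))/C + t/O(F(-9)) = (858*(-32))/5803 - 24745/((4*(-9)²)²) = -27456*1/5803 - 24745/((4*81)²) = -27456/5803 - 24745/(324²) = -27456/5803 - 24745/104976 = -3025816291/609175728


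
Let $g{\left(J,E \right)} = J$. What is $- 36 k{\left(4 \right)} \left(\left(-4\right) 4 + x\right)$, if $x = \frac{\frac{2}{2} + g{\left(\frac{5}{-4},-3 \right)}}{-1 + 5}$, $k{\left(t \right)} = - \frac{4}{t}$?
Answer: $- \frac{2313}{4} \approx -578.25$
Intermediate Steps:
$x = - \frac{1}{16}$ ($x = \frac{\frac{2}{2} + \frac{5}{-4}}{-1 + 5} = \frac{2 \cdot \frac{1}{2} + 5 \left(- \frac{1}{4}\right)}{4} = \left(1 - \frac{5}{4}\right) \frac{1}{4} = \left(- \frac{1}{4}\right) \frac{1}{4} = - \frac{1}{16} \approx -0.0625$)
$- 36 k{\left(4 \right)} \left(\left(-4\right) 4 + x\right) = - 36 \left(- \frac{4}{4}\right) \left(\left(-4\right) 4 - \frac{1}{16}\right) = - 36 \left(\left(-4\right) \frac{1}{4}\right) \left(-16 - \frac{1}{16}\right) = \left(-36\right) \left(-1\right) \left(- \frac{257}{16}\right) = 36 \left(- \frac{257}{16}\right) = - \frac{2313}{4}$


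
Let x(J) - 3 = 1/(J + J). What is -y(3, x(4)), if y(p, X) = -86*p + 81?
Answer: 177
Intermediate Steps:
x(J) = 3 + 1/(2*J) (x(J) = 3 + 1/(J + J) = 3 + 1/(2*J))
y(p, X) = 81 - 86*p
-y(3, x(4)) = -(81 - 86*3) = -(81 - 258) = -1*(-177) = 177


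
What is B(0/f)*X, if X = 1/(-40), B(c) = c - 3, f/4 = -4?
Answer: 3/40 ≈ 0.075000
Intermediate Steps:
f = -16 (f = 4*(-4) = -16)
B(c) = -3 + c
X = -1/40 ≈ -0.025000
B(0/f)*X = (-3 + 0/(-16))*(-1/40) = (-3 + 0*(-1/16))*(-1/40) = (-3 + 0)*(-1/40) = -3*(-1/40) = 3/40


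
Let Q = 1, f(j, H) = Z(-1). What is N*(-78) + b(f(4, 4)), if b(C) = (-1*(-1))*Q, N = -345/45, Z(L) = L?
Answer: 599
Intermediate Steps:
f(j, H) = -1
N = -23/3 (N = -345*1/45 = -23/3 ≈ -7.6667)
b(C) = 1 (b(C) = -1*(-1)*1 = 1*1 = 1)
N*(-78) + b(f(4, 4)) = -23/3*(-78) + 1 = 598 + 1 = 599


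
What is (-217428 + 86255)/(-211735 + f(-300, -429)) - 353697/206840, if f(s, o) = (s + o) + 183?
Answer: -47951329537/43908202040 ≈ -1.0921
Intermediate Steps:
f(s, o) = 183 + o + s (f(s, o) = (o + s) + 183 = 183 + o + s)
(-217428 + 86255)/(-211735 + f(-300, -429)) - 353697/206840 = (-217428 + 86255)/(-211735 + (183 - 429 - 300)) - 353697/206840 = -131173/(-211735 - 546) - 353697*1/206840 = -131173/(-212281) - 353697/206840 = -131173*(-1/212281) - 353697/206840 = 131173/212281 - 353697/206840 = -47951329537/43908202040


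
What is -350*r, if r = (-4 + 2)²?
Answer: -1400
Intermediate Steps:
r = 4 (r = (-2)² = 4)
-350*r = -350*4 = -1400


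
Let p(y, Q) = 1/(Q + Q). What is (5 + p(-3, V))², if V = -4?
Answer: 1521/64 ≈ 23.766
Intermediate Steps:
p(y, Q) = 1/(2*Q)
(5 + p(-3, V))² = (5 + (½)/(-4))² = (5 + (½)*(-¼))² = (5 - ⅛)² = (39/8)² = 1521/64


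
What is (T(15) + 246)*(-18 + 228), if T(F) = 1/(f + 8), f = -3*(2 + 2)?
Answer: 103215/2 ≈ 51608.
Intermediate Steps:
f = -12 (f = -3*4 = -1*12 = -12)
T(F) = -1/4 (T(F) = 1/(-12 + 8) = 1/(-4) = -1/4)
(T(15) + 246)*(-18 + 228) = (-1/4 + 246)*(-18 + 228) = (983/4)*210 = 103215/2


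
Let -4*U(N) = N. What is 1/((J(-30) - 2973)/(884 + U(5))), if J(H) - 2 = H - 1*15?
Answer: -3531/12064 ≈ -0.29269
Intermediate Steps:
J(H) = -13 + H (J(H) = 2 + (H - 1*15) = 2 + (H - 15) = 2 + (-15 + H) = -13 + H)
U(N) = -N/4
1/((J(-30) - 2973)/(884 + U(5))) = 1/(((-13 - 30) - 2973)/(884 - ¼*5)) = 1/((-43 - 2973)/(884 - 5/4)) = 1/(-3016/3531/4) = 1/(-3016*4/3531) = 1/(-12064/3531) = -3531/12064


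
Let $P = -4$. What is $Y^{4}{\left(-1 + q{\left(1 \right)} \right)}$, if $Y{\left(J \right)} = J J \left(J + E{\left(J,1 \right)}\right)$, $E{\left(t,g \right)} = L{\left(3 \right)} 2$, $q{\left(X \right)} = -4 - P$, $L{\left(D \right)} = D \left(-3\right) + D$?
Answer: $28561$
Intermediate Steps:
$L{\left(D \right)} = - 2 D$ ($L{\left(D \right)} = - 3 D + D = - 2 D$)
$q{\left(X \right)} = 0$ ($q{\left(X \right)} = -4 - -4 = -4 + 4 = 0$)
$E{\left(t,g \right)} = -12$ ($E{\left(t,g \right)} = \left(-2\right) 3 \cdot 2 = \left(-6\right) 2 = -12$)
$Y{\left(J \right)} = J^{2} \left(-12 + J\right)$ ($Y{\left(J \right)} = J J \left(J - 12\right) = J^{2} \left(-12 + J\right)$)
$Y^{4}{\left(-1 + q{\left(1 \right)} \right)} = \left(\left(-1 + 0\right)^{2} \left(-12 + \left(-1 + 0\right)\right)\right)^{4} = \left(\left(-1\right)^{2} \left(-12 - 1\right)\right)^{4} = \left(1 \left(-13\right)\right)^{4} = \left(-13\right)^{4} = 28561$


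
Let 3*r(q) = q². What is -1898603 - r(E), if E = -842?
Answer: -6404773/3 ≈ -2.1349e+6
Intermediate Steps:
r(q) = q²/3
-1898603 - r(E) = -1898603 - (-842)²/3 = -1898603 - 708964/3 = -6404773/3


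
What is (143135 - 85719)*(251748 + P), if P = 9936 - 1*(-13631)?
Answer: 15807486040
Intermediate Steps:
P = 23567 (P = 9936 + 13631 = 23567)
(143135 - 85719)*(251748 + P) = (143135 - 85719)*(251748 + 23567) = 57416*275315 = 15807486040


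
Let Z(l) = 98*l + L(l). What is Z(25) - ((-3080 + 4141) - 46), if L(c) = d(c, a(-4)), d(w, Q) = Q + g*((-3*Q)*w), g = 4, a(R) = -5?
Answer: 2930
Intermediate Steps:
d(w, Q) = Q - 12*Q*w (d(w, Q) = Q + 4*((-3*Q)*w) = Q + 4*(-3*Q*w) = Q - 12*Q*w)
L(c) = -5 + 60*c (L(c) = -5*(1 - 12*c) = -5 + 60*c)
Z(l) = -5 + 158*l (Z(l) = 98*l + (-5 + 60*l) = -5 + 158*l)
Z(25) - ((-3080 + 4141) - 46) = (-5 + 158*25) - ((-3080 + 4141) - 46) = (-5 + 3950) - (1061 - 46) = 3945 - 1*1015 = 3945 - 1015 = 2930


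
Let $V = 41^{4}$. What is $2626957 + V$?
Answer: $5452718$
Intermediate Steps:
$V = 2825761$
$2626957 + V = 2626957 + 2825761 = 5452718$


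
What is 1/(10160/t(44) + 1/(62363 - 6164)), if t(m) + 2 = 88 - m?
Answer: 393393/95163647 ≈ 0.0041339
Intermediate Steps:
t(m) = 86 - m (t(m) = -2 + (88 - m) = 86 - m)
1/(10160/t(44) + 1/(62363 - 6164)) = 1/(10160/(86 - 1*44) + 1/(62363 - 6164)) = 1/(10160/(86 - 44) + 1/56199) = 1/(10160/42 + 1/56199) = 1/(10160*(1/42) + 1/56199) = 1/(5080/21 + 1/56199) = 1/(95163647/393393) = 393393/95163647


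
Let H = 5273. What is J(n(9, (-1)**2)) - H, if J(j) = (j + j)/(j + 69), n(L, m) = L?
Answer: -68546/13 ≈ -5272.8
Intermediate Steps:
J(j) = 2*j/(69 + j) (J(j) = (2*j)/(69 + j) = 2*j/(69 + j))
J(n(9, (-1)**2)) - H = 2*9/(69 + 9) - 1*5273 = 2*9/78 - 5273 = 2*9*(1/78) - 5273 = 3/13 - 5273 = -68546/13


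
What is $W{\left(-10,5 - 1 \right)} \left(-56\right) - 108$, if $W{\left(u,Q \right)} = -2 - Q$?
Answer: $228$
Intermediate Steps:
$W{\left(-10,5 - 1 \right)} \left(-56\right) - 108 = \left(-2 - \left(5 - 1\right)\right) \left(-56\right) - 108 = \left(-2 - 4\right) \left(-56\right) - 108 = \left(-6\right) \left(-56\right) - 108 = 336 - 108 = 228$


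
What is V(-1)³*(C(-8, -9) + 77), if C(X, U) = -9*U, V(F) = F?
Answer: -158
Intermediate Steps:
V(-1)³*(C(-8, -9) + 77) = (-1)³*(-9*(-9) + 77) = -(81 + 77) = -1*158 = -158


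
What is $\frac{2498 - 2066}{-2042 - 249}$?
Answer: $- \frac{432}{2291} \approx -0.18856$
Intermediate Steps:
$\frac{2498 - 2066}{-2042 - 249} = \frac{432}{-2291} = 432 \left(- \frac{1}{2291}\right) = - \frac{432}{2291}$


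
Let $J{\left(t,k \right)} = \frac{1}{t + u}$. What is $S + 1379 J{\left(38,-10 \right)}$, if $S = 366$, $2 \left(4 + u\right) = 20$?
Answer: $\frac{17483}{44} \approx 397.34$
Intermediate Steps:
$u = 6$ ($u = -4 + \frac{1}{2} \cdot 20 = -4 + 10 = 6$)
$J{\left(t,k \right)} = \frac{1}{6 + t}$ ($J{\left(t,k \right)} = \frac{1}{t + 6} = \frac{1}{6 + t}$)
$S + 1379 J{\left(38,-10 \right)} = 366 + \frac{1379}{6 + 38} = 366 + \frac{1379}{44} = \frac{17483}{44}$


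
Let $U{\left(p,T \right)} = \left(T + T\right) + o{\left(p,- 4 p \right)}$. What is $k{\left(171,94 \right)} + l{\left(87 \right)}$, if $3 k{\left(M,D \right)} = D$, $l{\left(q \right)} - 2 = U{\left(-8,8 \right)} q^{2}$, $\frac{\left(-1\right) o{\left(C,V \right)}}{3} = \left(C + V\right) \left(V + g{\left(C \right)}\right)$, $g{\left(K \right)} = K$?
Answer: $- \frac{38874284}{3} \approx -1.2958 \cdot 10^{7}$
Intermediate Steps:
$o{\left(C,V \right)} = - 3 \left(C + V\right)^{2}$ ($o{\left(C,V \right)} = - 3 \left(C + V\right) \left(V + C\right) = - 3 \left(C + V\right) \left(C + V\right) = - 3 \left(C + V\right)^{2}$)
$U{\left(p,T \right)} = - 27 p^{2} + 2 T$ ($U{\left(p,T \right)} = \left(T + T\right) - \left(3 p^{2} + 3 \cdot 16 p^{2} + 6 p \left(- 4 p\right)\right) = 2 T - \left(- 21 p^{2} + 3 \cdot 16 p^{2}\right) = 2 T - 27 p^{2} = - 27 p^{2} + 2 T$)
$l{\left(q \right)} = 2 - 1712 q^{2}$ ($l{\left(q \right)} = 2 + \left(- 27 \left(-8\right)^{2} + 2 \cdot 8\right) q^{2} = 2 + \left(\left(-27\right) 64 + 16\right) q^{2} = 2 + \left(-1728 + 16\right) q^{2} = 2 - 1712 q^{2}$)
$k{\left(M,D \right)} = \frac{D}{3}$
$k{\left(171,94 \right)} + l{\left(87 \right)} = \frac{1}{3} \cdot 94 + \left(2 - 1712 \cdot 87^{2}\right) = \frac{94}{3} + \left(2 - 12958128\right) = \frac{94}{3} - 12958126 = - \frac{38874284}{3}$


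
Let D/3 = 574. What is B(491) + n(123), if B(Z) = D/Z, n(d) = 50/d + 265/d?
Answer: 122157/20131 ≈ 6.0681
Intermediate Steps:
D = 1722 (D = 3*574 = 1722)
n(d) = 315/d
B(Z) = 1722/Z
B(491) + n(123) = 1722/491 + 315/123 = 1722*(1/491) + 315*(1/123) = 1722/491 + 105/41 = 122157/20131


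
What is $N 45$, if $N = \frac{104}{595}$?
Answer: $\frac{936}{119} \approx 7.8655$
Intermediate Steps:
$N = \frac{104}{595}$ ($N = 104 \cdot \frac{1}{595} = \frac{104}{595} \approx 0.17479$)
$N 45 = \frac{104}{595} \cdot 45 = \frac{936}{119}$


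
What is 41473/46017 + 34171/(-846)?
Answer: -56939287/1441866 ≈ -39.490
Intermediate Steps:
41473/46017 + 34171/(-846) = 41473*(1/46017) + 34171*(-1/846) = 41473/46017 - 34171/846 = -56939287/1441866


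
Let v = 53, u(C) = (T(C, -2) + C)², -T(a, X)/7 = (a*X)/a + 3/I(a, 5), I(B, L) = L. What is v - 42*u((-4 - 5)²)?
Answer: -8655547/25 ≈ -3.4622e+5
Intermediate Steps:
T(a, X) = -21/5 - 7*X (T(a, X) = -7*((a*X)/a + 3/5) = -7*((X*a)/a + 3*(⅕)) = -7*(X + ⅗) = -7*(⅗ + X) = -21/5 - 7*X)
u(C) = (49/5 + C)² (u(C) = ((-21/5 - 7*(-2)) + C)² = ((-21/5 + 14) + C)² = (49/5 + C)²)
v - 42*u((-4 - 5)²) = 53 - 42*(49 + 5*(-4 - 5)²)²/25 = 53 - 42*(49 + 5*(-9)²)²/25 = 53 - 42*(49 + 5*81)²/25 = 53 - 42*(49 + 405)²/25 = 53 - 42*454²/25 = 53 - 42*206116/25 = 53 - 8656872/25 = -8655547/25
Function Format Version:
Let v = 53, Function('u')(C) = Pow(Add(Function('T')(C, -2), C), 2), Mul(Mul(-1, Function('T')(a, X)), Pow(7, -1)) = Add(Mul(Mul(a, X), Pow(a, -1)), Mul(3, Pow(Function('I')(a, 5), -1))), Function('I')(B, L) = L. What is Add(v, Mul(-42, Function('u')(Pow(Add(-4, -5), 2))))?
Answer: Rational(-8655547, 25) ≈ -3.4622e+5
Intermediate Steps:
Function('T')(a, X) = Add(Rational(-21, 5), Mul(-7, X)) (Function('T')(a, X) = Mul(-7, Add(Mul(Mul(a, X), Pow(a, -1)), Mul(3, Pow(5, -1)))) = Mul(-7, Add(Mul(Mul(X, a), Pow(a, -1)), Mul(3, Rational(1, 5)))) = Mul(-7, Add(X, Rational(3, 5))) = Mul(-7, Add(Rational(3, 5), X)) = Add(Rational(-21, 5), Mul(-7, X)))
Function('u')(C) = Pow(Add(Rational(49, 5), C), 2) (Function('u')(C) = Pow(Add(Add(Rational(-21, 5), Mul(-7, -2)), C), 2) = Pow(Add(Add(Rational(-21, 5), 14), C), 2) = Pow(Add(Rational(49, 5), C), 2))
Add(v, Mul(-42, Function('u')(Pow(Add(-4, -5), 2)))) = Add(53, Mul(-42, Mul(Rational(1, 25), Pow(Add(49, Mul(5, Pow(Add(-4, -5), 2))), 2)))) = Add(53, Mul(-42, Mul(Rational(1, 25), Pow(Add(49, Mul(5, Pow(-9, 2))), 2)))) = Add(53, Mul(-42, Mul(Rational(1, 25), Pow(Add(49, Mul(5, 81)), 2)))) = Add(53, Mul(-42, Mul(Rational(1, 25), Pow(Add(49, 405), 2)))) = Add(53, Mul(-42, Mul(Rational(1, 25), Pow(454, 2)))) = Add(53, Mul(-42, Mul(Rational(1, 25), 206116))) = Add(53, Mul(-42, Rational(206116, 25))) = Add(53, Rational(-8656872, 25)) = Rational(-8655547, 25)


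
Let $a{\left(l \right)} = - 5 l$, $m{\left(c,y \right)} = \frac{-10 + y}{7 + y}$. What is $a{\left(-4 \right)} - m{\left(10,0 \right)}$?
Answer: $\frac{150}{7} \approx 21.429$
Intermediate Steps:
$m{\left(c,y \right)} = \frac{-10 + y}{7 + y}$
$a{\left(-4 \right)} - m{\left(10,0 \right)} = \left(-5\right) \left(-4\right) - \frac{-10 + 0}{7 + 0} = 20 - \frac{1}{7} \left(-10\right) = 20 - - \frac{10}{7} = 20 + \frac{10}{7} = \frac{150}{7}$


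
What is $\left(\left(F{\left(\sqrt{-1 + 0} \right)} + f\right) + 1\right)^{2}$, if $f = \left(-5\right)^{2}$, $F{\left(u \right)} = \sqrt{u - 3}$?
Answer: $\left(26 + \sqrt{-3 + i}\right)^{2} \approx 687.81 + 92.276 i$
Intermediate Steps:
$F{\left(u \right)} = \sqrt{-3 + u}$
$f = 25$
$\left(\left(F{\left(\sqrt{-1 + 0} \right)} + f\right) + 1\right)^{2} = \left(\left(\sqrt{-3 + \sqrt{-1 + 0}} + 25\right) + 1\right)^{2} = \left(\left(\sqrt{-3 + \sqrt{-1}} + 25\right) + 1\right)^{2} = \left(\left(\sqrt{-3 + i} + 25\right) + 1\right)^{2} = \left(\left(25 + \sqrt{-3 + i}\right) + 1\right)^{2} = \left(26 + \sqrt{-3 + i}\right)^{2}$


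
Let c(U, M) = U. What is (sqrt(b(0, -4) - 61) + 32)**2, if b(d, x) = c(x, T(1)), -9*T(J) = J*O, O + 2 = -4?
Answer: (32 + I*sqrt(65))**2 ≈ 959.0 + 515.98*I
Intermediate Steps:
O = -6 (O = -2 - 4 = -6)
T(J) = 2*J/3 (T(J) = -J*(-6)/9 = -(-2)*J/3 = 2*J/3)
b(d, x) = x
(sqrt(b(0, -4) - 61) + 32)**2 = (sqrt(-4 - 61) + 32)**2 = (sqrt(-65) + 32)**2 = (I*sqrt(65) + 32)**2 = (32 + I*sqrt(65))**2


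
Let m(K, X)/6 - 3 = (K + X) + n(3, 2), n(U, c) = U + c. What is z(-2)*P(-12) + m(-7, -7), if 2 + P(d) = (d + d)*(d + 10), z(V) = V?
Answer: -128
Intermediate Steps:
m(K, X) = 48 + 6*K + 6*X (m(K, X) = 18 + 6*((K + X) + (3 + 2)) = 18 + 6*((K + X) + 5) = 18 + 6*(5 + K + X) = 18 + (30 + 6*K + 6*X) = 48 + 6*K + 6*X)
P(d) = -2 + 2*d*(10 + d) (P(d) = -2 + (d + d)*(d + 10) = -2 + (2*d)*(10 + d) = -2 + 2*d*(10 + d))
z(-2)*P(-12) + m(-7, -7) = -2*(-2 + 2*(-12)² + 20*(-12)) + (48 + 6*(-7) + 6*(-7)) = -2*(-2 + 2*144 - 240) + (48 - 42 - 42) = -2*(-2 + 288 - 240) - 36 = -2*46 - 36 = -92 - 36 = -128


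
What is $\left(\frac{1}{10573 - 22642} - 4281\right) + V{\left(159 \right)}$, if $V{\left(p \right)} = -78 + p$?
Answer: $- \frac{50689801}{12069} \approx -4200.0$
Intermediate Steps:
$\left(\frac{1}{10573 - 22642} - 4281\right) + V{\left(159 \right)} = \left(\frac{1}{10573 - 22642} - 4281\right) + \left(-78 + 159\right) = \left(\frac{1}{-12069} - 4281\right) + 81 = \left(- \frac{1}{12069} - 4281\right) + 81 = - \frac{51667390}{12069} + 81 = - \frac{50689801}{12069}$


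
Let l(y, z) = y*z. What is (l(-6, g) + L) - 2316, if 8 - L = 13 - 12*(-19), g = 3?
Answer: -2567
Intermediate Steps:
L = -233 (L = 8 - (13 - 12*(-19)) = 8 - (13 + 228) = 8 - 1*241 = 8 - 241 = -233)
(l(-6, g) + L) - 2316 = (-6*3 - 233) - 2316 = (-18 - 233) - 2316 = -251 - 2316 = -2567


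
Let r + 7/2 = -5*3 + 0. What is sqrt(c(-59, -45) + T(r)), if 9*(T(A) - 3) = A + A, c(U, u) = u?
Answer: I*sqrt(415)/3 ≈ 6.7905*I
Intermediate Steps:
r = -37/2 (r = -7/2 + (-5*3 + 0) = -7/2 + (-15 + 0) = -7/2 - 15 = -37/2 ≈ -18.500)
T(A) = 3 + 2*A/9 (T(A) = 3 + (A + A)/9 = 3 + (2*A)/9 = 3 + 2*A/9)
sqrt(c(-59, -45) + T(r)) = sqrt(-45 + (3 + (2/9)*(-37/2))) = sqrt(-45 + (3 - 37/9)) = sqrt(-45 - 10/9) = sqrt(-415/9) = I*sqrt(415)/3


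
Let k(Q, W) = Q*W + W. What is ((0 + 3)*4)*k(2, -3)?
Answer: -108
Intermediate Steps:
k(Q, W) = W + Q*W
((0 + 3)*4)*k(2, -3) = ((0 + 3)*4)*(-3*(1 + 2)) = (3*4)*(-3*3) = 12*(-9) = -108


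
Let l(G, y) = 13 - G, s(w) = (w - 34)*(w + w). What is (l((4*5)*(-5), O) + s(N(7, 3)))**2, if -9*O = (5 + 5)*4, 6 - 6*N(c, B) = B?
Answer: 25281/4 ≈ 6320.3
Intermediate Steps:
N(c, B) = 1 - B/6
s(w) = 2*w*(-34 + w) (s(w) = (-34 + w)*(2*w) = 2*w*(-34 + w))
O = -40/9 (O = -(5 + 5)*4/9 = -10*4/9 = -1/9*40 = -40/9 ≈ -4.4444)
(l((4*5)*(-5), O) + s(N(7, 3)))**2 = ((13 - 4*5*(-5)) + 2*(1 - 1/6*3)*(-34 + (1 - 1/6*3)))**2 = ((13 - 20*(-5)) + 2*(1 - 1/2)*(-34 + (1 - 1/2)))**2 = ((13 - 1*(-100)) + 2*(1/2)*(-34 + 1/2))**2 = ((13 + 100) + 2*(1/2)*(-67/2))**2 = (113 - 67/2)**2 = (159/2)**2 = 25281/4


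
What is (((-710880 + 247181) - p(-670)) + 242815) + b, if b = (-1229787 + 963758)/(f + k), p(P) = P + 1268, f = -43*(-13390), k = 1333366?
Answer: -422839525581/1909136 ≈ -2.2148e+5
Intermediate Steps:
f = 575770
p(P) = 1268 + P
b = -266029/1909136 (b = (-1229787 + 963758)/(575770 + 1333366) = -266029/1909136 ≈ -0.13935)
(((-710880 + 247181) - p(-670)) + 242815) + b = (((-710880 + 247181) - (1268 - 670)) + 242815) - 266029/1909136 = ((-463699 - 1*598) + 242815) - 266029/1909136 = ((-463699 - 598) + 242815) - 266029/1909136 = (-464297 + 242815) - 266029/1909136 = -221482 - 266029/1909136 = -422839525581/1909136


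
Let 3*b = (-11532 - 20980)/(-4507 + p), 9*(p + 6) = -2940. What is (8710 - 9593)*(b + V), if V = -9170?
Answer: 117533231994/14519 ≈ 8.0951e+6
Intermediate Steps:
p = -998/3 (p = -6 + (⅑)*(-2940) = -6 - 980/3 = -998/3 ≈ -332.67)
b = 32512/14519 (b = ((-11532 - 20980)/(-4507 - 998/3))/3 = (-32512/(-14519/3))/3 = (-32512*(-3/14519))/3 = (⅓)*(97536/14519) = 32512/14519 ≈ 2.2393)
(8710 - 9593)*(b + V) = (8710 - 9593)*(32512/14519 - 9170) = -883*(-133106718/14519) = 117533231994/14519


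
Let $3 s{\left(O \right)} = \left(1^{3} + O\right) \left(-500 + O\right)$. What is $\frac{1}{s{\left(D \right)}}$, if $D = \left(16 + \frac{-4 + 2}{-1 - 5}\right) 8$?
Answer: $- \frac{27}{437660} \approx -6.1692 \cdot 10^{-5}$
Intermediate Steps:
$D = \frac{392}{3}$ ($D = \left(16 - \frac{2}{-6}\right) 8 = \left(16 - - \frac{1}{3}\right) 8 = \left(16 + \frac{1}{3}\right) 8 = \frac{49}{3} \cdot 8 = \frac{392}{3} \approx 130.67$)
$s{\left(O \right)} = \frac{\left(1 + O\right) \left(-500 + O\right)}{3}$ ($s{\left(O \right)} = \frac{\left(1^{3} + O\right) \left(-500 + O\right)}{3} = \frac{\left(1 + O\right) \left(-500 + O\right)}{3}$)
$\frac{1}{s{\left(D \right)}} = \frac{1}{- \frac{500}{3} - \frac{195608}{9} + \frac{\left(\frac{392}{3}\right)^{2}}{3}} = \frac{1}{- \frac{500}{3} - \frac{195608}{9} + \frac{1}{3} \cdot \frac{153664}{9}} = \frac{1}{- \frac{500}{3} - \frac{195608}{9} + \frac{153664}{27}} = \frac{1}{- \frac{437660}{27}} = - \frac{27}{437660}$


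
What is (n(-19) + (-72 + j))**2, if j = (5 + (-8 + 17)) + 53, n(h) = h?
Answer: 576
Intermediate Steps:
j = 67 (j = (5 + 9) + 53 = 14 + 53 = 67)
(n(-19) + (-72 + j))**2 = (-19 + (-72 + 67))**2 = (-19 - 5)**2 = (-24)**2 = 576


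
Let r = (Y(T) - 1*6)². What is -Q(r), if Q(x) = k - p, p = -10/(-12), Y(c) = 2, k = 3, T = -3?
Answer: -13/6 ≈ -2.1667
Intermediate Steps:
r = 16 (r = (2 - 1*6)² = (2 - 6)² = (-4)² = 16)
p = ⅚ (p = -10*(-1/12) = ⅚ ≈ 0.83333)
Q(x) = 13/6 (Q(x) = 3 - 1*⅚ = 3 - ⅚ = 13/6)
-Q(r) = -1*13/6 = -13/6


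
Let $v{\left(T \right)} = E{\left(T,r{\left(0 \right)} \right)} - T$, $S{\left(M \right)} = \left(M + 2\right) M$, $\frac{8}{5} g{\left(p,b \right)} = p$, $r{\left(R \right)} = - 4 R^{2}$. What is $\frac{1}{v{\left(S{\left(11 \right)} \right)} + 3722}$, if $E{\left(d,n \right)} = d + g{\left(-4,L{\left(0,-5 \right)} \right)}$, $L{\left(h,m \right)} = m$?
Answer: $\frac{2}{7439} \approx 0.00026885$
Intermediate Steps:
$g{\left(p,b \right)} = \frac{5 p}{8}$
$E{\left(d,n \right)} = - \frac{5}{2} + d$ ($E{\left(d,n \right)} = d + \frac{5}{8} \left(-4\right) = d - \frac{5}{2} = - \frac{5}{2} + d$)
$S{\left(M \right)} = M \left(2 + M\right)$ ($S{\left(M \right)} = \left(2 + M\right) M = M \left(2 + M\right)$)
$v{\left(T \right)} = - \frac{5}{2}$ ($v{\left(T \right)} = \left(- \frac{5}{2} + T\right) - T = - \frac{5}{2}$)
$\frac{1}{v{\left(S{\left(11 \right)} \right)} + 3722} = \frac{1}{- \frac{5}{2} + 3722} = \frac{1}{\frac{7439}{2}} = \frac{2}{7439}$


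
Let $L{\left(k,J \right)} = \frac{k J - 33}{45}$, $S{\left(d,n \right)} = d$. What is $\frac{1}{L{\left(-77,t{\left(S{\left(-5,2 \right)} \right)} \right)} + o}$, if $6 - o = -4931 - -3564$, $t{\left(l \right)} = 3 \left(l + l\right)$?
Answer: $\frac{5}{7118} \approx 0.00070244$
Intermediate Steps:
$t{\left(l \right)} = 6 l$ ($t{\left(l \right)} = 3 \cdot 2 l = 6 l$)
$L{\left(k,J \right)} = - \frac{11}{15} + \frac{J k}{45}$ ($L{\left(k,J \right)} = \left(J k - 33\right) \frac{1}{45} = \left(-33 + J k\right) \frac{1}{45} = - \frac{11}{15} + \frac{J k}{45}$)
$o = 1373$ ($o = 6 - \left(-4931 - -3564\right) = 6 - \left(-4931 + 3564\right) = 6 - -1367 = 6 + 1367 = 1373$)
$\frac{1}{L{\left(-77,t{\left(S{\left(-5,2 \right)} \right)} \right)} + o} = \frac{1}{\left(- \frac{11}{15} + \frac{1}{45} \cdot 6 \left(-5\right) \left(-77\right)\right) + 1373} = \frac{1}{\left(- \frac{11}{15} + \frac{1}{45} \left(-30\right) \left(-77\right)\right) + 1373} = \frac{1}{\left(- \frac{11}{15} + \frac{154}{3}\right) + 1373} = \frac{1}{\frac{253}{5} + 1373} = \frac{1}{\frac{7118}{5}} = \frac{5}{7118}$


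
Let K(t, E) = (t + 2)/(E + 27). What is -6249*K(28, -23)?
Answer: -93735/2 ≈ -46868.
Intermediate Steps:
K(t, E) = (2 + t)/(27 + E)
-6249*K(28, -23) = -6249*(2 + 28)/(27 - 23) = -6249*30/4 = -6249*15/2 = -93735/2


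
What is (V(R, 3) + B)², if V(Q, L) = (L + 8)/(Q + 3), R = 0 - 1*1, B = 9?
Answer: 841/4 ≈ 210.25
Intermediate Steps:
R = -1 (R = 0 - 1 = -1)
V(Q, L) = (8 + L)/(3 + Q)
(V(R, 3) + B)² = ((8 + 3)/(3 - 1) + 9)² = (11/2 + 9)² = (29/2)² = 841/4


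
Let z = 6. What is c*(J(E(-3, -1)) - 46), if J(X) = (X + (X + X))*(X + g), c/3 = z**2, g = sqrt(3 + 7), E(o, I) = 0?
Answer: -4968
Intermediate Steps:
g = sqrt(10) ≈ 3.1623
c = 108 (c = 3*6**2 = 3*36 = 108)
J(X) = 3*X*(X + sqrt(10)) (J(X) = (X + (X + X))*(X + sqrt(10)) = (X + 2*X)*(X + sqrt(10)) = (3*X)*(X + sqrt(10)) = 3*X*(X + sqrt(10)))
c*(J(E(-3, -1)) - 46) = 108*(3*0*(0 + sqrt(10)) - 46) = 108*(3*0*sqrt(10) - 46) = 108*(0 - 46) = 108*(-46) = -4968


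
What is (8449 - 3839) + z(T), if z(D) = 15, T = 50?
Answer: 4625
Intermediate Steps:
(8449 - 3839) + z(T) = (8449 - 3839) + 15 = 4610 + 15 = 4625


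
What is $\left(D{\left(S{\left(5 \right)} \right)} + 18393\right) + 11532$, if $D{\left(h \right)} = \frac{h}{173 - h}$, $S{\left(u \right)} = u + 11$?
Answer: $\frac{4698241}{157} \approx 29925.0$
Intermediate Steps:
$S{\left(u \right)} = 11 + u$
$\left(D{\left(S{\left(5 \right)} \right)} + 18393\right) + 11532 = \left(- \frac{11 + 5}{-173 + \left(11 + 5\right)} + 18393\right) + 11532 = \left(\left(-1\right) 16 \frac{1}{-173 + 16} + 18393\right) + 11532 = \left(\left(-1\right) 16 \frac{1}{-157} + 18393\right) + 11532 = \left(\left(-1\right) 16 \left(- \frac{1}{157}\right) + 18393\right) + 11532 = \left(\frac{16}{157} + 18393\right) + 11532 = \frac{2887717}{157} + 11532 = \frac{4698241}{157}$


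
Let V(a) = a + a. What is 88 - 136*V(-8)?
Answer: 2264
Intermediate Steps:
V(a) = 2*a
88 - 136*V(-8) = 88 - 272*(-8) = 88 - 136*(-16) = 88 + 2176 = 2264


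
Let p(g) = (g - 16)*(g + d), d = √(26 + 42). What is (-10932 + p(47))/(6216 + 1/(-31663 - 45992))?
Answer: -735781125/482703479 + 4814610*√17/482703479 ≈ -1.4832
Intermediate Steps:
d = 2*√17 (d = √68 = 2*√17 ≈ 8.2462)
p(g) = (-16 + g)*(g + 2*√17) (p(g) = (g - 16)*(g + 2*√17) = (-16 + g)*(g + 2*√17))
(-10932 + p(47))/(6216 + 1/(-31663 - 45992)) = (-10932 + (47² - 32*√17 - 16*47 + 2*47*√17))/(6216 + 1/(-31663 - 45992)) = (-10932 + (2209 - 32*√17 - 752 + 94*√17))/(6216 + 1/(-77655)) = (-10932 + (1457 + 62*√17))/(6216 - 1/77655) = (-9475 + 62*√17)/(482703479/77655) = (-9475 + 62*√17)*(77655/482703479) = -735781125/482703479 + 4814610*√17/482703479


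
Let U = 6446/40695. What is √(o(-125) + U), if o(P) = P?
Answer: I*√206748058155/40695 ≈ 11.173*I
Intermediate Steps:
U = 6446/40695 (U = 6446*(1/40695) = 6446/40695 ≈ 0.15840)
√(o(-125) + U) = √(-125 + 6446/40695) = √(-5080429/40695) = I*√206748058155/40695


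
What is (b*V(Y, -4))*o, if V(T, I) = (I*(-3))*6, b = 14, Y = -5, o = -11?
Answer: -11088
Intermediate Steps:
V(T, I) = -18*I (V(T, I) = -3*I*6 = -18*I)
(b*V(Y, -4))*o = (14*(-18*(-4)))*(-11) = (14*72)*(-11) = 1008*(-11) = -11088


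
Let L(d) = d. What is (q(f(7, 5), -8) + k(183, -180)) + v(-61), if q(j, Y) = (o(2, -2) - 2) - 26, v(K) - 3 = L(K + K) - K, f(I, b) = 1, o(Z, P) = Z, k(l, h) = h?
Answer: -264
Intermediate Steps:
v(K) = 3 + K (v(K) = 3 + ((K + K) - K) = 3 + (2*K - K) = 3 + K)
q(j, Y) = -26 (q(j, Y) = (2 - 2) - 26 = 0 - 26 = -26)
(q(f(7, 5), -8) + k(183, -180)) + v(-61) = (-26 - 180) + (3 - 61) = -206 - 58 = -264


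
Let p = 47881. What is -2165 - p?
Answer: -50046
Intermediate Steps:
-2165 - p = -2165 - 1*47881 = -2165 - 47881 = -50046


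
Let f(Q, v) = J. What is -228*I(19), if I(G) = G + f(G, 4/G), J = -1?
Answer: -4104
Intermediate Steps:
f(Q, v) = -1
I(G) = -1 + G (I(G) = G - 1 = -1 + G)
-228*I(19) = -228*(-1 + 19) = -228*18 = -4104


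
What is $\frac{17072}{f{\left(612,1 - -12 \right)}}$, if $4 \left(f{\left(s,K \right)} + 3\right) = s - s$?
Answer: $- \frac{17072}{3} \approx -5690.7$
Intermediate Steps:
$f{\left(s,K \right)} = -3$ ($f{\left(s,K \right)} = -3 + \frac{s - s}{4} = -3 + \frac{1}{4} \cdot 0 = -3 + 0 = -3$)
$\frac{17072}{f{\left(612,1 - -12 \right)}} = \frac{17072}{-3} = 17072 \left(- \frac{1}{3}\right) = - \frac{17072}{3}$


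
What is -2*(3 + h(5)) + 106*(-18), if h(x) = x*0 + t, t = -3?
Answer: -1908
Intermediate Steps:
h(x) = -3 (h(x) = x*0 - 3 = 0 - 3 = -3)
-2*(3 + h(5)) + 106*(-18) = -2*(3 - 3) + 106*(-18) = -2*0 - 1908 = 0 - 1908 = -1908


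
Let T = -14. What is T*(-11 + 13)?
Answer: -28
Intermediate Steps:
T*(-11 + 13) = -14*(-11 + 13) = -14*2 = -28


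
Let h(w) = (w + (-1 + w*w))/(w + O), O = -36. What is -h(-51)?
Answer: 2549/87 ≈ 29.299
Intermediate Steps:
h(w) = (-1 + w + w²)/(-36 + w) (h(w) = (w + (-1 + w*w))/(w - 36) = (w + (-1 + w²))/(-36 + w) = (-1 + w + w²)/(-36 + w))
-h(-51) = -(-1 - 51 + (-51)²)/(-36 - 51) = -(-1 - 51 + 2601)/(-87) = -(-1)*2549/87 = -1*(-2549/87) = 2549/87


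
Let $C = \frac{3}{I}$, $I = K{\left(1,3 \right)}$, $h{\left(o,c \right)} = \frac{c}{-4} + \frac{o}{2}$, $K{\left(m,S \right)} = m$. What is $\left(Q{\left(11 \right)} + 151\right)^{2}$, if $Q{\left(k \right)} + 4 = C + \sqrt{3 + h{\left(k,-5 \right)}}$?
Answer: $\frac{\left(300 + \sqrt{39}\right)^{2}}{4} \approx 23447.0$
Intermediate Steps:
$h{\left(o,c \right)} = \frac{o}{2} - \frac{c}{4}$ ($h{\left(o,c \right)} = c \left(- \frac{1}{4}\right) + o \frac{1}{2} = - \frac{c}{4} + \frac{o}{2} = \frac{o}{2} - \frac{c}{4}$)
$I = 1$
$C = 3$ ($C = \frac{3}{1} = 3 \cdot 1 = 3$)
$Q{\left(k \right)} = -1 + \sqrt{\frac{17}{4} + \frac{k}{2}}$ ($Q{\left(k \right)} = -4 + \left(3 + \sqrt{3 + \left(\frac{k}{2} - - \frac{5}{4}\right)}\right) = -4 + \left(3 + \sqrt{3 + \left(\frac{k}{2} + \frac{5}{4}\right)}\right) = -4 + \left(3 + \sqrt{3 + \left(\frac{5}{4} + \frac{k}{2}\right)}\right) = -4 + \left(3 + \sqrt{\frac{17}{4} + \frac{k}{2}}\right) = -1 + \sqrt{\frac{17}{4} + \frac{k}{2}}$)
$\left(Q{\left(11 \right)} + 151\right)^{2} = \left(\left(-1 + \frac{\sqrt{17 + 2 \cdot 11}}{2}\right) + 151\right)^{2} = \left(\left(-1 + \frac{\sqrt{17 + 22}}{2}\right) + 151\right)^{2} = \left(\left(-1 + \frac{\sqrt{39}}{2}\right) + 151\right)^{2} = \left(150 + \frac{\sqrt{39}}{2}\right)^{2}$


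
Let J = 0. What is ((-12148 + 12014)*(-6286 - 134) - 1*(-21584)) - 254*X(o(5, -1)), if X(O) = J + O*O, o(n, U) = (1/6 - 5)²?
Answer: 481623185/648 ≈ 7.4325e+5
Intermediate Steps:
o(n, U) = 841/36 (o(n, U) = (⅙ - 5)² = (-29/6)² = 841/36)
X(O) = O² (X(O) = 0 + O*O = 0 + O² = O²)
((-12148 + 12014)*(-6286 - 134) - 1*(-21584)) - 254*X(o(5, -1)) = ((-12148 + 12014)*(-6286 - 134) - 1*(-21584)) - 254*(841/36)² = (-134*(-6420) + 21584) - 254*707281/1296 = (860280 + 21584) - 1*89824687/648 = 881864 - 89824687/648 = 481623185/648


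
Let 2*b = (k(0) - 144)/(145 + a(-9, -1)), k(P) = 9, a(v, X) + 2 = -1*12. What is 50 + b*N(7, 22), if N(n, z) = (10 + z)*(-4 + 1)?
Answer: 13030/131 ≈ 99.466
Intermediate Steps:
N(n, z) = -30 - 3*z (N(n, z) = (10 + z)*(-3) = -30 - 3*z)
a(v, X) = -14 (a(v, X) = -2 - 1*12 = -2 - 12 = -14)
b = -135/262 (b = ((9 - 144)/(145 - 14))/2 = (-135/131)/2 = (-135*1/131)/2 = (½)*(-135/131) = -135/262 ≈ -0.51527)
50 + b*N(7, 22) = 50 - 135*(-30 - 3*22)/262 = 50 - 135*(-30 - 66)/262 = 50 - 135/262*(-96) = 50 + 6480/131 = 13030/131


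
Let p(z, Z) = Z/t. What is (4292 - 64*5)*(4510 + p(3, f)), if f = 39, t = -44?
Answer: 197012193/11 ≈ 1.7910e+7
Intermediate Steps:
p(z, Z) = -Z/44 (p(z, Z) = Z/(-44) = Z*(-1/44) = -Z/44)
(4292 - 64*5)*(4510 + p(3, f)) = (4292 - 64*5)*(4510 - 1/44*39) = (4292 - 320)*(4510 - 39/44) = 3972*(198401/44) = 197012193/11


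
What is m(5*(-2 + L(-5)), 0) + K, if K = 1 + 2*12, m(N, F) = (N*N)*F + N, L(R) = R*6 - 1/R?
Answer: -134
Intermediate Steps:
L(R) = -1/R + 6*R (L(R) = 6*R - 1/R = -1/R + 6*R)
m(N, F) = N + F*N² (m(N, F) = N²*F + N = F*N² + N = N + F*N²)
K = 25 (K = 1 + 24 = 25)
m(5*(-2 + L(-5)), 0) + K = (5*(-2 + (-1/(-5) + 6*(-5))))*(1 + 0*(5*(-2 + (-1/(-5) + 6*(-5))))) + 25 = (5*(-2 + (-1*(-⅕) - 30)))*(1 + 0*(5*(-2 + (-1*(-⅕) - 30)))) + 25 = (5*(-2 + (⅕ - 30)))*(1 + 0*(5*(-2 + (⅕ - 30)))) + 25 = (5*(-2 - 149/5))*(1 + 0*(5*(-2 - 149/5))) + 25 = (5*(-159/5))*(1 + 0*(5*(-159/5))) + 25 = -159*(1 + 0*(-159)) + 25 = -159*(1 + 0) + 25 = -159*1 + 25 = -159 + 25 = -134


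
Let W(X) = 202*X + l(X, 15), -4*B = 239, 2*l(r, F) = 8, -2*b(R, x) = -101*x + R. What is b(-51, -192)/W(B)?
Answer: 19341/24131 ≈ 0.80150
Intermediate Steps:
b(R, x) = -R/2 + 101*x/2 (b(R, x) = -(-101*x + R)/2 = -(R - 101*x)/2 = -R/2 + 101*x/2)
l(r, F) = 4 (l(r, F) = (1/2)*8 = 4)
B = -239/4 (B = -1/4*239 = -239/4 ≈ -59.750)
W(X) = 4 + 202*X (W(X) = 202*X + 4 = 4 + 202*X)
b(-51, -192)/W(B) = (-1/2*(-51) + (101/2)*(-192))/(4 + 202*(-239/4)) = (51/2 - 9696)/(4 - 24139/2) = -19341/(2*(-24131/2)) = -19341/2*(-2/24131) = 19341/24131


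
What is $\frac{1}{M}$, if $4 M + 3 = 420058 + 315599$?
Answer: $\frac{2}{367827} \approx 5.4373 \cdot 10^{-6}$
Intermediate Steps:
$M = \frac{367827}{2}$ ($M = - \frac{3}{4} + \frac{420058 + 315599}{4} = - \frac{3}{4} + \frac{1}{4} \cdot 735657 = - \frac{3}{4} + \frac{735657}{4} = \frac{367827}{2} \approx 1.8391 \cdot 10^{5}$)
$\frac{1}{M} = \frac{1}{\frac{367827}{2}} = \frac{2}{367827}$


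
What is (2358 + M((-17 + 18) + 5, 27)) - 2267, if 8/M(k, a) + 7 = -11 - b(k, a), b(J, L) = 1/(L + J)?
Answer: 53881/595 ≈ 90.556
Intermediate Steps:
b(J, L) = 1/(J + L)
M(k, a) = 8/(-18 - 1/(a + k)) (M(k, a) = 8/(-7 + (-11 - 1/(k + a))) = 8/(-7 + (-11 - 1/(a + k))) = 8/(-18 - 1/(a + k)))
(2358 + M((-17 + 18) + 5, 27)) - 2267 = (2358 - 8/(18 + 1/(27 + ((-17 + 18) + 5)))) - 2267 = (2358 - 8/(18 + 1/(27 + (1 + 5)))) - 2267 = (2358 - 8/(18 + 1/(27 + 6))) - 2267 = (2358 - 8/(18 + 1/33)) - 2267 = (2358 - 8/595/33) - 2267 = (2358 - 8*33/595) - 2267 = (2358 - 264/595) - 2267 = 1402746/595 - 2267 = 53881/595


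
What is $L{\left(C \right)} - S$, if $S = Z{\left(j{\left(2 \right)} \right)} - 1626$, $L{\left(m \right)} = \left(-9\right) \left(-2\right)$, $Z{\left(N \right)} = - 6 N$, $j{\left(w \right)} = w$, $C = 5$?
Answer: $1656$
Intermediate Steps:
$L{\left(m \right)} = 18$
$S = -1638$ ($S = \left(-6\right) 2 - 1626 = -12 - 1626 = -1638$)
$L{\left(C \right)} - S = 18 - -1638 = 18 + 1638 = 1656$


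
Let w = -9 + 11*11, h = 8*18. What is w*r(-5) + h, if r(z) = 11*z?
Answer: -6016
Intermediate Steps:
h = 144
w = 112 (w = -9 + 121 = 112)
w*r(-5) + h = 112*(11*(-5)) + 144 = 112*(-55) + 144 = -6160 + 144 = -6016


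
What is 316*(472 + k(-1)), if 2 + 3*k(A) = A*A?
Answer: 447140/3 ≈ 1.4905e+5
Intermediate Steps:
k(A) = -⅔ + A²/3 (k(A) = -⅔ + (A*A)/3 = -⅔ + A²/3)
316*(472 + k(-1)) = 316*(472 + (-⅔ + (⅓)*(-1)²)) = 316*(472 + (-⅔ + (⅓)*1)) = 316*(472 + (-⅔ + ⅓)) = 316*(472 - ⅓) = 316*(1415/3) = 447140/3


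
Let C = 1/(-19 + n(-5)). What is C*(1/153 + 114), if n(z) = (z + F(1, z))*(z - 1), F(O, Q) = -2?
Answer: 17443/3519 ≈ 4.9568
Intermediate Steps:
n(z) = (-1 + z)*(-2 + z) (n(z) = (z - 2)*(z - 1) = (-2 + z)*(-1 + z) = (-1 + z)*(-2 + z))
C = 1/23 (C = 1/(-19 + (2 + (-5)² - 3*(-5))) = 1/(-19 + (2 + 25 + 15)) = 1/(-19 + 42) = 1/23 ≈ 0.043478)
C*(1/153 + 114) = (1/153 + 114)/23 = (1/23)*(17443/153) = 17443/3519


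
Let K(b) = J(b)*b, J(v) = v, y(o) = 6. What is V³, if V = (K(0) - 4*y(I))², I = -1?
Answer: 191102976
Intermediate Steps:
K(b) = b² (K(b) = b*b = b²)
V = 576 (V = (0² - 4*6)² = (0 - 24)² = (-24)² = 576)
V³ = 576³ = 191102976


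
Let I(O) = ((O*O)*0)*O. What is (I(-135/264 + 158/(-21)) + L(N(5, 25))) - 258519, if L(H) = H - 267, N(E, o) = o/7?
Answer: -1811477/7 ≈ -2.5878e+5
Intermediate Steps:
N(E, o) = o/7 (N(E, o) = o*(⅐) = o/7)
I(O) = 0 (I(O) = (O²*0)*O = 0*O = 0)
L(H) = -267 + H
(I(-135/264 + 158/(-21)) + L(N(5, 25))) - 258519 = (0 + (-267 + (⅐)*25)) - 258519 = (0 + (-267 + 25/7)) - 258519 = (0 - 1844/7) - 258519 = -1844/7 - 258519 = -1811477/7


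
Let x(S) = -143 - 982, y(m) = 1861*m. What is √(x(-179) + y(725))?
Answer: 10*√13481 ≈ 1161.1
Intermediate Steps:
x(S) = -1125
√(x(-179) + y(725)) = √(-1125 + 1861*725) = √(-1125 + 1349225) = √1348100 = 10*√13481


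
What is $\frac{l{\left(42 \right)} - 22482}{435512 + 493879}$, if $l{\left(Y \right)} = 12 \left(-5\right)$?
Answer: $- \frac{7514}{309797} \approx -0.024255$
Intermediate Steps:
$l{\left(Y \right)} = -60$
$\frac{l{\left(42 \right)} - 22482}{435512 + 493879} = \frac{-60 - 22482}{435512 + 493879} = - \frac{22542}{929391} = \left(-22542\right) \frac{1}{929391} = - \frac{7514}{309797}$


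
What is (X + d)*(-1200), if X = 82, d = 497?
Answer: -694800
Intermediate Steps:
(X + d)*(-1200) = (82 + 497)*(-1200) = 579*(-1200) = -694800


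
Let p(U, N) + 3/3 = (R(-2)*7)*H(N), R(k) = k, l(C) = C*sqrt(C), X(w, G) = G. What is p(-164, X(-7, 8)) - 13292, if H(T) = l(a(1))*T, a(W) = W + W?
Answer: -13293 - 224*sqrt(2) ≈ -13610.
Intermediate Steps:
a(W) = 2*W
l(C) = C**(3/2)
H(T) = 2*T*sqrt(2) (H(T) = (2*1)**(3/2)*T = 2**(3/2)*T = (2*sqrt(2))*T = 2*T*sqrt(2))
p(U, N) = -1 - 28*N*sqrt(2) (p(U, N) = -1 + (-2*7)*(2*N*sqrt(2)) = -1 - 28*N*sqrt(2))
p(-164, X(-7, 8)) - 13292 = (-1 - 28*8*sqrt(2)) - 13292 = (-1 - 224*sqrt(2)) - 13292 = -13293 - 224*sqrt(2)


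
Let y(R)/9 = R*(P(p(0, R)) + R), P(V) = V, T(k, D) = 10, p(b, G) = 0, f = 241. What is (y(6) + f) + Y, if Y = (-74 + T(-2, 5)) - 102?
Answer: 399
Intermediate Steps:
y(R) = 9*R² (y(R) = 9*(R*(0 + R)) = 9*(R*R) = 9*R²)
Y = -166 (Y = (-74 + 10) - 102 = -64 - 102 = -166)
(y(6) + f) + Y = (9*6² + 241) - 166 = (9*36 + 241) - 166 = (324 + 241) - 166 = 565 - 166 = 399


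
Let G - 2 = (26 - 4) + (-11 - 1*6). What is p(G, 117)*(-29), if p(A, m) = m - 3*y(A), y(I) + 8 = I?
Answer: -3480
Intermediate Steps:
y(I) = -8 + I
G = 7 (G = 2 + ((26 - 4) + (-11 - 1*6)) = 2 + (22 + (-11 - 6)) = 2 + (22 - 17) = 2 + 5 = 7)
p(A, m) = 24 + m - 3*A (p(A, m) = m - 3*(-8 + A) = m + (24 - 3*A) = 24 + m - 3*A)
p(G, 117)*(-29) = (24 + 117 - 3*7)*(-29) = (24 + 117 - 21)*(-29) = 120*(-29) = -3480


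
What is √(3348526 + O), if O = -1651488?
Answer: √1697038 ≈ 1302.7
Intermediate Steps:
√(3348526 + O) = √(3348526 - 1651488) = √1697038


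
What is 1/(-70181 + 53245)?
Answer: -1/16936 ≈ -5.9046e-5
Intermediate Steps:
1/(-70181 + 53245) = 1/(-16936) = -1/16936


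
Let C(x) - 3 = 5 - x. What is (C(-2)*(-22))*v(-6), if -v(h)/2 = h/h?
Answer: 440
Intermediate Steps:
v(h) = -2 (v(h) = -2*h/h = -2*1 = -2)
C(x) = 8 - x (C(x) = 3 + (5 - x) = 8 - x)
(C(-2)*(-22))*v(-6) = ((8 - 1*(-2))*(-22))*(-2) = ((8 + 2)*(-22))*(-2) = (10*(-22))*(-2) = -220*(-2) = 440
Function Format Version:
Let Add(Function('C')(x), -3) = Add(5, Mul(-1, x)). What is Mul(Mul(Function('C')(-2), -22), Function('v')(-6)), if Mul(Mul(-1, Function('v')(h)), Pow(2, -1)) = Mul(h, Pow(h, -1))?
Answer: 440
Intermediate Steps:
Function('v')(h) = -2 (Function('v')(h) = Mul(-2, Mul(h, Pow(h, -1))) = Mul(-2, 1) = -2)
Function('C')(x) = Add(8, Mul(-1, x)) (Function('C')(x) = Add(3, Add(5, Mul(-1, x))) = Add(8, Mul(-1, x)))
Mul(Mul(Function('C')(-2), -22), Function('v')(-6)) = Mul(Mul(Add(8, Mul(-1, -2)), -22), -2) = Mul(Mul(Add(8, 2), -22), -2) = Mul(Mul(10, -22), -2) = Mul(-220, -2) = 440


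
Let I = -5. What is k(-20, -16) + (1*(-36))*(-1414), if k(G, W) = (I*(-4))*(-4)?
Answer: 50824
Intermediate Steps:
k(G, W) = -80 (k(G, W) = -5*(-4)*(-4) = 20*(-4) = -80)
k(-20, -16) + (1*(-36))*(-1414) = -80 + (1*(-36))*(-1414) = -80 - 36*(-1414) = -80 + 50904 = 50824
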